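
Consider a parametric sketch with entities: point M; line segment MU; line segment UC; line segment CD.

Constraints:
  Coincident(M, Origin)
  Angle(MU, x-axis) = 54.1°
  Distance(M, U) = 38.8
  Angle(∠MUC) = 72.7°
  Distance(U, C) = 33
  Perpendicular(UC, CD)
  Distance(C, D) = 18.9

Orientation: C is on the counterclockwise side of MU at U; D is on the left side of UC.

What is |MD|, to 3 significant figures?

28.1

M is at the origin; MU runs at 54.1° with length 38.8, so U = 38.8·(cos 54.1°, sin 54.1°) = (22.8, 31.4). ∠MUC = 72.7°, so UC runs at 54.1° + (180° − 72.7°) = 161° from the x-axis; with |UC| = 33.0, C = U + 33.0·(cos 161°, sin 161°) = (-8.53, 42.0). UC ⟂ CD; with |CD| = 18.9 on the left of UC, D = C + 18.9·(-0.319, -0.948) = (-14.6, 24.0). Then |MD| = |D − M| = 28.1.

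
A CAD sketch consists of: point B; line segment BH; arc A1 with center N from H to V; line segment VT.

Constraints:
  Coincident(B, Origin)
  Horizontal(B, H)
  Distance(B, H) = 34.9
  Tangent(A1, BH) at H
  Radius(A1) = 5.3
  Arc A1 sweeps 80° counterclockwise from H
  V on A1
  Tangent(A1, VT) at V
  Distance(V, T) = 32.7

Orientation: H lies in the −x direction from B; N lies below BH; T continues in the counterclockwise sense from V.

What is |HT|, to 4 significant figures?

38.17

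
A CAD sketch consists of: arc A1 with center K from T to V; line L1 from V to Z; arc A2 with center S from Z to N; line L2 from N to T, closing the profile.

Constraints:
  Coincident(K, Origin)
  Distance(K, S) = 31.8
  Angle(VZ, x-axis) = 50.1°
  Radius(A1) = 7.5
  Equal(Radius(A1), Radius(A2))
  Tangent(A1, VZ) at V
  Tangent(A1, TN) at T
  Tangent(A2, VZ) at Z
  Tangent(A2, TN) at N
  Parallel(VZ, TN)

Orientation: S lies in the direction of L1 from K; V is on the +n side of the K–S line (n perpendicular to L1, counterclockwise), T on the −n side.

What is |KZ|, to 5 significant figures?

32.672

Tangency of A1 to both parallel lines with radius 7.5 puts V and T at K ± 7.5·n: V = (-5.7537, 4.8109), T = (5.7537, -4.8109). Equal radii place Z and N the same way about S: Z = S + 7.5·n = (14.644, 29.207), N = S − 7.5·n = (26.152, 19.585). Then |KZ| = |Z − K| = 32.672.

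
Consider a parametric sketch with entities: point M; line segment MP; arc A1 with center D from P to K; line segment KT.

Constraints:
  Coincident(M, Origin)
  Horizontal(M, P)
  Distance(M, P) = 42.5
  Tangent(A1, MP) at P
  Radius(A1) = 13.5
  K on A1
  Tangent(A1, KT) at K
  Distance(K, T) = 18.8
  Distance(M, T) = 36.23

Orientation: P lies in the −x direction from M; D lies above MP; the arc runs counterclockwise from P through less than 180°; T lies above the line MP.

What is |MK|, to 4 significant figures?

31.09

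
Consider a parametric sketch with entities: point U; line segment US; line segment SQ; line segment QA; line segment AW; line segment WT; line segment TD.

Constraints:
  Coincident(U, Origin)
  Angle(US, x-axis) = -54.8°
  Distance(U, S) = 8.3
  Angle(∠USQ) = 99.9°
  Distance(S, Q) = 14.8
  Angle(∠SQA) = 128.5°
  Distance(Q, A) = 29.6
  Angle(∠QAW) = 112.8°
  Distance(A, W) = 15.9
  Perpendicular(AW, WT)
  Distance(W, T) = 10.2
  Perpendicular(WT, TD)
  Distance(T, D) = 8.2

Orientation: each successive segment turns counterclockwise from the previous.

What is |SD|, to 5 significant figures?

32.398

U is at the origin; US runs at -54.8° with length 8.3, so S = (4.7844, -6.7823). ∠USQ = 99.9° gives SQ at 25.300° from the x-axis; with |SQ| = 14.8, Q = (18.165, -0.45741). ∠SQA = 128.5° gives QA at 76.800° from the x-axis; with |QA| = 29.6, A = (24.924, 28.361). ∠QAW = 112.8° gives AW at 144.00° from the x-axis; with |AW| = 15.9, W = (12.061, 37.706). The perpendicularity gives WT at right angles to AW, so WT runs at -126.00°; with |WT| = 10.2, T = (6.0652, 29.454). WT ⟂ TD, so TD runs at -36.000°; with |TD| = 8.2, D = (12.699, 24.635). Then |SD| = |D − S| = 32.398.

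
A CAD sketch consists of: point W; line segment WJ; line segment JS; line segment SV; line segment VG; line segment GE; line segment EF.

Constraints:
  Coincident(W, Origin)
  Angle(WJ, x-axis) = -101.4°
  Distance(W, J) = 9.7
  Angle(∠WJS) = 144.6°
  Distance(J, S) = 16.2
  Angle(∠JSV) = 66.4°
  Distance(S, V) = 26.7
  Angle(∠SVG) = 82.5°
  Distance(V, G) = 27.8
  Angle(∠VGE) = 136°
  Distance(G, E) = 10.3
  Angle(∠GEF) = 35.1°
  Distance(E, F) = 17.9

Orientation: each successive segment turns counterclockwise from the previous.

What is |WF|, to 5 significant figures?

6.0783

W is at the origin; WJ runs at -101.4° with length 9.7, so J = (-1.9173, -9.5086). ∠WJS = 144.6° gives JS at -66.000° from the x-axis; with |JS| = 16.2, S = (4.6719, -24.308). ∠JSV = 66.4° gives SV at 47.600° from the x-axis; with |SV| = 26.7, V = (22.676, -4.5913). ∠SVG = 82.5° gives VG at 145.10° from the x-axis; with |VG| = 27.8, G = (-0.12449, 11.314). ∠VGE = 136.0° gives GE at -170.90° from the x-axis; with |GE| = 10.3, E = (-10.295, 9.6853). ∠GEF = 35.1° gives EF at -26.000° from the x-axis; with |EF| = 17.9, F = (5.7936, 1.8385). Then |WF| = |F − W| = 6.0783.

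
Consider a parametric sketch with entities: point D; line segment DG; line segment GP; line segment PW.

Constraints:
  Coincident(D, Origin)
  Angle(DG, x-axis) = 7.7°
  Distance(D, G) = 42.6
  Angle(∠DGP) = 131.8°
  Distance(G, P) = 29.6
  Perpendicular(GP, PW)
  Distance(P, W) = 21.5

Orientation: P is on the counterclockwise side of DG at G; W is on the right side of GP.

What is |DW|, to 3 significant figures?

78.7

D is at the origin; DG runs at 7.7° with length 42.6, so G = 42.6·(cos 7.7°, sin 7.7°) = (42.2, 5.71). ∠DGP = 131.8°, so GP runs at 7.7° + (180° − 131.8°) = 55.9° from the x-axis; with |GP| = 29.6, P = G + 29.6·(cos 55.9°, sin 55.9°) = (58.8, 30.2). GP is perpendicular to PW; with |PW| = 21.5 on the right of GP, W = P + 21.5·(0.828, -0.561) = (76.6, 18.2). Then |DW| = |W − D| = 78.7.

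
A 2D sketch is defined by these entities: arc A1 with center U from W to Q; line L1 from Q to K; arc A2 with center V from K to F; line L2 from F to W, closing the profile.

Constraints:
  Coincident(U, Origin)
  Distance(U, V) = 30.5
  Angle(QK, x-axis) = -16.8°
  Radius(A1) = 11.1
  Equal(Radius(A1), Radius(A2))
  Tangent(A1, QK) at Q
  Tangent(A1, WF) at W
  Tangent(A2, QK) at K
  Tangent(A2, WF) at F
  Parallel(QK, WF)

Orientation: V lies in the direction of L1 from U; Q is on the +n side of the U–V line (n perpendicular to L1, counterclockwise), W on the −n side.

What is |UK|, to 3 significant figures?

32.5

The slot axis is L1's direction at -16.8°, so u = (cos -16.8°, sin -16.8°) = (0.957, -0.289) and n = (−sin -16.8°, cos -16.8°) = (0.289, 0.957). U is at the origin and V lies 30.5 along u from U, so V = 30.5·u = (29.2, -8.82). Tangency of A1 to both parallel lines with radius 11.1 puts Q and W at U ± 11.1·n: Q = (3.21, 10.6), W = (-3.21, -10.6). Equal radii place K and F the same way about V: K = V + 11.1·n = (32.4, 1.81), F = V − 11.1·n = (26.0, -19.4). Then |UK| = |K − U| = 32.5.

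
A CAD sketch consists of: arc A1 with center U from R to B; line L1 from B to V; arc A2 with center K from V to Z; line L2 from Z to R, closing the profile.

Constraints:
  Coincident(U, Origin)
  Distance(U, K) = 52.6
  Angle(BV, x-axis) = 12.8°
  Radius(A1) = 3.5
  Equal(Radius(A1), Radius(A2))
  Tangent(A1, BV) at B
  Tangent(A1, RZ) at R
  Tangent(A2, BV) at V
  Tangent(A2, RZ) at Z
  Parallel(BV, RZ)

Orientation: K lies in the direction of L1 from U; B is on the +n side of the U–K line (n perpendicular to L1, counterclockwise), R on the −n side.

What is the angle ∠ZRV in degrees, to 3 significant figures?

7.58°

The slot axis is L1's direction at 12.8°, so u = (cos 12.8°, sin 12.8°) = (0.975, 0.222) and n = (−sin 12.8°, cos 12.8°) = (-0.222, 0.975). U is at the origin and K lies 52.6 along u from U, so K = 52.6·u = (51.3, 11.7). Tangency of A1 to both parallel lines with radius 3.5 puts B and R at U ± 3.5·n: B = (-0.775, 3.41), R = (0.775, -3.41). Equal radii place V and Z the same way about K: V = K + 3.5·n = (50.5, 15.1), Z = K − 3.5·n = (52.1, 8.24). Then cos ∠ZRV = RZ·RV / (|RZ||RV|), giving 7.58°.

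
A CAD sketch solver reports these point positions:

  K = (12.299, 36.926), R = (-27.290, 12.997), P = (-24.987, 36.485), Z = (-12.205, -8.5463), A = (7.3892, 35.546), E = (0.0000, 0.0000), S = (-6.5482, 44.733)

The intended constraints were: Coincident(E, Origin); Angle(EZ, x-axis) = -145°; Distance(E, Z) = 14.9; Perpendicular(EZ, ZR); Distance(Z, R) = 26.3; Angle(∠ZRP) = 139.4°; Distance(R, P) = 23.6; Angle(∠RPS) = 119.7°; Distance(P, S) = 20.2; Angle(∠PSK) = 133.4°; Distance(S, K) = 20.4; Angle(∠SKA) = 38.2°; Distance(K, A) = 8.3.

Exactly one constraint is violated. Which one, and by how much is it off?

Distance(K, A) = 8.3 — off by 3.20.

E = (0.00, 0.00) ✓; EZ at -145.0° ✓; |EZ| = 14.90 ✓; ∠(EZ, ZR) = 90.00° ✓; |ZR| = 26.30 ✓; ∠ZRP = 139.4° ✓; |RP| = 23.60 ✓; ∠RPS = 119.7° ✓; |PS| = 20.20 ✓; ∠PSK = 133.4° ✓; |SK| = 20.40 ✓; ∠SKA = 38.20° ✓; |KA| = 5.100 ✗.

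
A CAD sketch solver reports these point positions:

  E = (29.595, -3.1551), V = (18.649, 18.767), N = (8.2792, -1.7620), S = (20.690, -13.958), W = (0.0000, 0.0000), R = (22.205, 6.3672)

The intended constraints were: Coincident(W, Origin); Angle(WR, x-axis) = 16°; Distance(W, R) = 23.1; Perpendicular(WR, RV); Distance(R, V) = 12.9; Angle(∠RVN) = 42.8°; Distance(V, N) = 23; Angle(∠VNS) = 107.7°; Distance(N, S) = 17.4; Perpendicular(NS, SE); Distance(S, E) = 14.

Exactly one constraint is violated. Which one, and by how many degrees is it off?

Perpendicular(NS, SE) — off by 5.00°.

W = (0.00, 0.00) ✓; WR at 16.00° ✓; |WR| = 23.10 ✓; ∠(WR, RV) = 90.00° ✓; |RV| = 12.90 ✓; ∠RVN = 42.80° ✓; |VN| = 23.00 ✓; ∠VNS = 107.7° ✓; |NS| = 17.40 ✓; ∠(NS, SE) = 95.00° ✗; |SE| = 14.00 ✓.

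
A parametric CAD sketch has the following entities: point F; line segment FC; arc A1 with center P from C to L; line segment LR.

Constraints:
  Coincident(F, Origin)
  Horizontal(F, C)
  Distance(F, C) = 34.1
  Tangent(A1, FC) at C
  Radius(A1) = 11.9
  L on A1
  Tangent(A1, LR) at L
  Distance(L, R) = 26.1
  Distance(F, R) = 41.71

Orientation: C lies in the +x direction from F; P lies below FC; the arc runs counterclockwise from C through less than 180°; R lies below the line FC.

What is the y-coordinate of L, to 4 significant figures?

-10.76

F is at the origin; FC is horizontal with |FC| = 34.1 and C on the +x side, so C = (34.10, 0.000). Tangency of A1 to FC means the radius PC is perpendicular to FC, so P = C + (0, -11.9) = (34.10, -11.90). Since PL ⟂ LR (tangency), |PR| = √(11.9² + 26.1²) = 28.68 regardless of where L sits on A1. So R lies on both circle(F, 41.71) and circle(P, 28.68); the below-FC intersection is R = (19.75, -36.74). L is the foot of the tangent from R: L = (22.25, -10.76).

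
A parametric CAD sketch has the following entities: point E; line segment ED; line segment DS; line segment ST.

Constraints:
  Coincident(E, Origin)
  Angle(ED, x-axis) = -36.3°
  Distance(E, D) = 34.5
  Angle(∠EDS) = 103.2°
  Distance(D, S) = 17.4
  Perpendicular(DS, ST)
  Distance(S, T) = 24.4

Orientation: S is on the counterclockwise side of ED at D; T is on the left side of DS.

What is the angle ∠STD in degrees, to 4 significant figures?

35.49°

∠EDS = 103.2°, so DS runs at -36.3° + (180° − 103.2°) = 40.50° from the x-axis; with |DS| = 17.4, S = D + 17.4·(cos 40.50°, sin 40.50°) = (41.04, -9.124). DS ⟂ ST; with |ST| = 24.4 on the left of DS, T = S + 24.4·(-0.6494, 0.7604) = (25.19, 9.430). Then cos ∠STD = TS·TD / (|TS||TD|), giving 35.49°.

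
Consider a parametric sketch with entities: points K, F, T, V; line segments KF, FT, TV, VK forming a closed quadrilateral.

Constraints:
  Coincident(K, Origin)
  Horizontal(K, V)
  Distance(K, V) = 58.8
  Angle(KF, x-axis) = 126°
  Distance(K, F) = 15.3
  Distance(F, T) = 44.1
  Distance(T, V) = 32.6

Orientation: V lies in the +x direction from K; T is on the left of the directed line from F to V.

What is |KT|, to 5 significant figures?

40.311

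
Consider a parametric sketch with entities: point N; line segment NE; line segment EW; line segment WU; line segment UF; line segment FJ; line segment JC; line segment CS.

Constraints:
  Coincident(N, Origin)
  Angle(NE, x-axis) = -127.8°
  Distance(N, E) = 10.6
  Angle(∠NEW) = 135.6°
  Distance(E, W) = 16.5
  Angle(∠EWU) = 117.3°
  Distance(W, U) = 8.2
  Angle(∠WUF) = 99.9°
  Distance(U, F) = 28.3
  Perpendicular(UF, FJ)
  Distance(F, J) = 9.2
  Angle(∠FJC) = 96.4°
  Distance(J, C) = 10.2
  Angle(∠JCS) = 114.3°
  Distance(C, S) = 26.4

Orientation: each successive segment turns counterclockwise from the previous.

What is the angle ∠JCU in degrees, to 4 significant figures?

144.0°

UF ⟂ FJ, so FJ runs at 149.4°; with |FJ| = 9.2, J = (9.557, 1.377). ∠FJC = 96.4° gives JC at -127.0° from the x-axis; with |JC| = 10.2, C = (3.419, -6.769). Then cos ∠JCU = CJ·CU / (|CJ||CU|), giving 144.0°.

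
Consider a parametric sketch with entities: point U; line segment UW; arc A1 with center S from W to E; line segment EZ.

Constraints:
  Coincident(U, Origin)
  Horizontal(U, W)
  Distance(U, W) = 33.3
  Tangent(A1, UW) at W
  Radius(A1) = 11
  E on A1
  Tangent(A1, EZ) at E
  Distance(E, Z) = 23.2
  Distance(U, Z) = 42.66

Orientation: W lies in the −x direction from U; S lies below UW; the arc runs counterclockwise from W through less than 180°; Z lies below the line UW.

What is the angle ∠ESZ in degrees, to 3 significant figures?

64.6°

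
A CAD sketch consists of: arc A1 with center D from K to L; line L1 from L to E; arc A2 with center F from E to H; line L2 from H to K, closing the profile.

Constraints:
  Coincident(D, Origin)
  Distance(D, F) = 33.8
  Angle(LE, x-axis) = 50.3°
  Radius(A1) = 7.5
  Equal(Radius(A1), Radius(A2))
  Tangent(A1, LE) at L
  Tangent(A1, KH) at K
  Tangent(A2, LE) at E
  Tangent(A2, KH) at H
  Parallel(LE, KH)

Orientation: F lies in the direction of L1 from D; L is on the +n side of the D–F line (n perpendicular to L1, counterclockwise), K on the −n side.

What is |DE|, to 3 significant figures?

34.6

The slot axis is L1's direction at 50.3°, so u = (cos 50.3°, sin 50.3°) = (0.639, 0.769) and n = (−sin 50.3°, cos 50.3°) = (-0.769, 0.639). D is at the origin and F lies 33.8 along u from D, so F = 33.8·u = (21.6, 26.0). Tangency of A1 to both parallel lines with radius 7.5 puts L and K at D ± 7.5·n: L = (-5.77, 4.79), K = (5.77, -4.79). Equal radii place E and H the same way about F: E = F + 7.5·n = (15.8, 30.8), H = F − 7.5·n = (27.4, 21.2). Then |DE| = |E − D| = 34.6.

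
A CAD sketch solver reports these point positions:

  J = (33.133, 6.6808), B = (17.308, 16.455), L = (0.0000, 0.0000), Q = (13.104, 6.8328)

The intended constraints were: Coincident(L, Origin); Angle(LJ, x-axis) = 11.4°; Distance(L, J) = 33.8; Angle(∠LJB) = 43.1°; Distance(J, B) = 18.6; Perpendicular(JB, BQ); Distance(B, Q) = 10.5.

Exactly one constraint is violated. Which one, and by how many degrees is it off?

Perpendicular(JB, BQ) — off by 8.10°.

L = (0.00, 0.00) ✓; LJ at 11.40° ✓; |LJ| = 33.80 ✓; ∠LJB = 43.10° ✓; |JB| = 18.60 ✓; ∠(JB, BQ) = 98.10° ✗; |BQ| = 10.50 ✓.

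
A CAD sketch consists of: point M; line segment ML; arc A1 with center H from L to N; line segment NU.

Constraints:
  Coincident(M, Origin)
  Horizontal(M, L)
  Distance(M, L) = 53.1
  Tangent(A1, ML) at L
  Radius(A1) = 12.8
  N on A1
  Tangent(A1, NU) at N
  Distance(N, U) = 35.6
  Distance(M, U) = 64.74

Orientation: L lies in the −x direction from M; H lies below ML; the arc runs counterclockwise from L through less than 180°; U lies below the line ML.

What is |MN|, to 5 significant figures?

66.600

M is at the origin; ML is horizontal with |ML| = 53.1 and L on the −x side, so L = (-53.100, 0.0000). Since A1 is tangent to ML there, HL ⟂ ML, so H = L + (0, -12.8) = (-53.100, -12.800). Since HN ⟂ NU (tangency), |HU| = √(12.8² + 35.6²) = 37.831 regardless of where N sits on A1. So U lies on both circle(M, 64.74) and circle(H, 37.831); the below-ML intersection is U = (-42.260, -49.045). N is the foot of the tangent from U: N = (-63.399, -20.401).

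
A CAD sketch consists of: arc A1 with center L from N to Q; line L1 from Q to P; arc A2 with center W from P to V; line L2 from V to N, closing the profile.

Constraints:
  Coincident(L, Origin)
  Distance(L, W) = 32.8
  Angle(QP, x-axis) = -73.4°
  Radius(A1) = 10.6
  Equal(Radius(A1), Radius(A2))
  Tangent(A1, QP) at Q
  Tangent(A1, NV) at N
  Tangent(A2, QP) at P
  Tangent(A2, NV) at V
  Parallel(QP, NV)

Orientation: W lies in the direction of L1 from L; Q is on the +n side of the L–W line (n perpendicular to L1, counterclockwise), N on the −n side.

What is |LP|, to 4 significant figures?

34.47

Tangency of A1 to both parallel lines with radius 10.6 puts Q and N at L ± 10.6·n: Q = (10.16, 3.028), N = (-10.16, -3.028). Equal radii place P and V the same way about W: P = W + 10.6·n = (19.53, -28.40), V = W − 10.6·n = (-0.7876, -34.46). Then |LP| = |P − L| = 34.47.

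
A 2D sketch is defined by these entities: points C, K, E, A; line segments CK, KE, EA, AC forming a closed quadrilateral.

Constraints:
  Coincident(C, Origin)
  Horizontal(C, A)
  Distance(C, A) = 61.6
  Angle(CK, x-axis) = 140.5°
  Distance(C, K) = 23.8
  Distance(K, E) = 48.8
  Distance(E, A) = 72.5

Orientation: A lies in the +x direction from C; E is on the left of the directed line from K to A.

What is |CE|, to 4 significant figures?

54.53

Checks: |KE| = 48.80 ✓; |EA| = 72.50 ✓.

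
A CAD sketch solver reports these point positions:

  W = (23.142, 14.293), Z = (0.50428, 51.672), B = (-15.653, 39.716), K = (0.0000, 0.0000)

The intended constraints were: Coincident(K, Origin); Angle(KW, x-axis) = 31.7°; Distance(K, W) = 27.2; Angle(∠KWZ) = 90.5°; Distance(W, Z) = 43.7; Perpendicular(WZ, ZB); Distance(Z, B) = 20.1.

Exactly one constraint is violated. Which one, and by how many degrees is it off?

Perpendicular(WZ, ZB) — off by 5.30°.

K = (0.00, 0.00) ✓; KW at 31.70° ✓; |KW| = 27.20 ✓; ∠KWZ = 90.50° ✓; |WZ| = 43.70 ✓; ∠(WZ, ZB) = 95.30° ✗; |ZB| = 20.10 ✓.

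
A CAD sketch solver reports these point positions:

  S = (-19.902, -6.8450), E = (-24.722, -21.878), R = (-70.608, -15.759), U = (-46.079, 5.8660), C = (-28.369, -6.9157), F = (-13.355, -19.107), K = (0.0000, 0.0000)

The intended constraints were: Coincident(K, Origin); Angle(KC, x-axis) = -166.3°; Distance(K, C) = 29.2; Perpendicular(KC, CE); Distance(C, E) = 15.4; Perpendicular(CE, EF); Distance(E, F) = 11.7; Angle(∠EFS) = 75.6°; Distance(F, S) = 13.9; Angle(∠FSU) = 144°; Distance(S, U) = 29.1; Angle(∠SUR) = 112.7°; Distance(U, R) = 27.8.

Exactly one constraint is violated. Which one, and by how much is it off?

Distance(U, R) = 27.8 — off by 4.90.

K = (0.00, 0.00) ✓; KC at -166.3° ✓; |KC| = 29.20 ✓; ∠(KC, CE) = 90.00° ✓; |CE| = 15.40 ✓; ∠(CE, EF) = 90.00° ✓; |EF| = 11.70 ✓; ∠EFS = 75.60° ✓; |FS| = 13.90 ✓; ∠FSU = 144.0° ✓; |SU| = 29.10 ✓; ∠SUR = 112.7° ✓; |UR| = 32.70 ✗.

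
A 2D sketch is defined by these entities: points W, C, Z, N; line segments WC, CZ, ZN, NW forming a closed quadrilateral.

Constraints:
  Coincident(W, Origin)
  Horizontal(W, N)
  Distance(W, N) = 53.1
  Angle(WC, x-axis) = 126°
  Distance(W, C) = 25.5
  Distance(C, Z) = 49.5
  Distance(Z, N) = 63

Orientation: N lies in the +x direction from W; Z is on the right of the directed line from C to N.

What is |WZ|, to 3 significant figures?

27.8

Checks: |CZ| = 49.50 ✓; |ZN| = 63.00 ✓.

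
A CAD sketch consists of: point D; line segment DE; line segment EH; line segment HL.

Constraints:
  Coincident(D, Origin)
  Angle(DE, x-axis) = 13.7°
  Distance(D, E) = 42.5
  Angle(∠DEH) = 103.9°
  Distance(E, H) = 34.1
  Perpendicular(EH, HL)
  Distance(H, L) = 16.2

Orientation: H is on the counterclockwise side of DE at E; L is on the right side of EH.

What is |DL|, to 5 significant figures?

72.557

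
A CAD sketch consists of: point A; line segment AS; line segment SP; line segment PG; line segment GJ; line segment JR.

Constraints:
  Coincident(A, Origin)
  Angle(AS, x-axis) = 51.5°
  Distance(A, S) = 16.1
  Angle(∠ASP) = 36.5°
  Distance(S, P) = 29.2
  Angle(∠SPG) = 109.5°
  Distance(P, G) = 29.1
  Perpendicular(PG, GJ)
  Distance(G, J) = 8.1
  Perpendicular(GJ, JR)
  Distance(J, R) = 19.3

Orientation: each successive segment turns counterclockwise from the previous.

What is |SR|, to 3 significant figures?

27.6

A is at the origin; AS runs at 51.5° with length 16.1, so S = (10.0, 12.6). ∠ASP = 36.5° gives SP at -165° from the x-axis; with |SP| = 29.2, P = (-18.2, 5.04). ∠SPG = 109.5° gives PG at -94.5° from the x-axis; with |PG| = 29.1, G = (-20.5, -24.0). PG is perpendicular to GJ, so GJ runs at -4.50°; with |GJ| = 8.1, J = (-12.4, -24.6). The perpendicularity gives JR at right angles to GJ, so JR runs at 85.5°; with |JR| = 19.3, R = (-10.9, -5.36). Then |SR| = |R − S| = 27.6.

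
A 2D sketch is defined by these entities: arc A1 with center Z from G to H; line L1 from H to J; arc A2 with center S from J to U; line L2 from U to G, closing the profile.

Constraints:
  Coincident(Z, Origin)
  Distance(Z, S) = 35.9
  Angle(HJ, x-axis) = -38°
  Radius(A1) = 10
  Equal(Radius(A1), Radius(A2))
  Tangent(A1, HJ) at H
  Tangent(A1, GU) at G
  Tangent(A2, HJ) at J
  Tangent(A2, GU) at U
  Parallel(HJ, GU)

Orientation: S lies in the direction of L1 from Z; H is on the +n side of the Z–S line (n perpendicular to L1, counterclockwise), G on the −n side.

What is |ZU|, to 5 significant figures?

37.267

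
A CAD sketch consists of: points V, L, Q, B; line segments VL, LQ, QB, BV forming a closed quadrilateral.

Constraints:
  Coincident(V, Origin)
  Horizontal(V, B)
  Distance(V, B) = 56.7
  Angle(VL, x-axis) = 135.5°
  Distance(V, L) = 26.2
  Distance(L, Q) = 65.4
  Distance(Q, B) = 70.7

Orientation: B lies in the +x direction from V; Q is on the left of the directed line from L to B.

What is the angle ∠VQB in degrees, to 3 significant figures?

47.5°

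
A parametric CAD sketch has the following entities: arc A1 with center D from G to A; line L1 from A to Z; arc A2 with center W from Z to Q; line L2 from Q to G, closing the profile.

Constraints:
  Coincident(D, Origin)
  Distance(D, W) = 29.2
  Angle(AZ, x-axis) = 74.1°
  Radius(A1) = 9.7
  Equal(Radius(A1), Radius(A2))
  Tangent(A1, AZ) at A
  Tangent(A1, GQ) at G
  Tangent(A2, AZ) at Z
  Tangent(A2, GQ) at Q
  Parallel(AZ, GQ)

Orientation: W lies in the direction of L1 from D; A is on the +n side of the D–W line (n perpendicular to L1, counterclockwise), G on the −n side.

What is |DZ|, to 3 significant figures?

30.8

Tangency of A1 to both parallel lines with radius 9.7 puts A and G at D ± 9.7·n: A = (-9.33, 2.66), G = (9.33, -2.66). Equal radii place Z and Q the same way about W: Z = W + 9.7·n = (-1.33, 30.7), Q = W − 9.7·n = (17.3, 25.4). Then |DZ| = |Z − D| = 30.8.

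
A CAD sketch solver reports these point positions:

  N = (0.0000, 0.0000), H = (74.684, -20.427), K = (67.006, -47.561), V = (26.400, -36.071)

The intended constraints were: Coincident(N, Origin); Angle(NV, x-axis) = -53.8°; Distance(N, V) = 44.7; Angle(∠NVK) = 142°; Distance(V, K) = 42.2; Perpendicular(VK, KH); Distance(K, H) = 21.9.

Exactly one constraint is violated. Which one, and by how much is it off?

Distance(K, H) = 21.9 — off by 6.30.

N = (0.00, 0.00) ✓; NV at -53.80° ✓; |NV| = 44.70 ✓; ∠NVK = 142.0° ✓; |VK| = 42.20 ✓; ∠(VK, KH) = 90.00° ✓; |KH| = 28.20 ✗.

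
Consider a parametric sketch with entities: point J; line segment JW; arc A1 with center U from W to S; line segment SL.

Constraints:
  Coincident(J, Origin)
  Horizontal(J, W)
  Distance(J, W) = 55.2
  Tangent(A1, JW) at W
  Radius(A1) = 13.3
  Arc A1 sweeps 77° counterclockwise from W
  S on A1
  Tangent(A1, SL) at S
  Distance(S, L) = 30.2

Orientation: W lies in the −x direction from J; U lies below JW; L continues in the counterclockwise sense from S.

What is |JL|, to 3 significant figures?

84.8

On A1, W sits at bearing 90° from U; a 77° counterclockwise sweep puts S at bearing 167°, so S = U + 13.3·(cos 167°, sin 167°) = (-68.2, -10.3). The tangent condition forces US to be normal to SL, so SL runs along (−sin 167°, cos 167°); with |SL| = 30.2, L = (-75.0, -39.7). Then |JL| = |L − J| = 84.8.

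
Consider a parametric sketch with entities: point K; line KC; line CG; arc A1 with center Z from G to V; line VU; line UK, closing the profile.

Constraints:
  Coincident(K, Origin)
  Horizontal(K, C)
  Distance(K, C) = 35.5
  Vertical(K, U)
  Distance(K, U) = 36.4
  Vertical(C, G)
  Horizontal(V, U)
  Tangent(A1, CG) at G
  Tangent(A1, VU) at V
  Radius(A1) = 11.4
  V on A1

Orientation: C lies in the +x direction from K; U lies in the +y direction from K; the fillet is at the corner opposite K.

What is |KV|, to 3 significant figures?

43.7

K is at the origin; KC is horizontal with |KC| = 35.5 and C on the +x side, so C = (35.5, 0.00). KU is vertical with |KU| = 36.4 and U on the +y side, so U = (0.00, 36.4). The virtual corner opposite K is at (35.5, 36.4). The tangent condition forces ZG to be normal to CG and since A1 is tangent to VU there, ZV ⟂ VU, with radius 11.4, so the center Z sits 11.4 in from both sides at Z = (24.1, 25.0). That places the tangent points at G = (35.5, 25.0) on CG and V = (24.1, 36.4) on VU. Then |KV| = |V − K| = 43.7.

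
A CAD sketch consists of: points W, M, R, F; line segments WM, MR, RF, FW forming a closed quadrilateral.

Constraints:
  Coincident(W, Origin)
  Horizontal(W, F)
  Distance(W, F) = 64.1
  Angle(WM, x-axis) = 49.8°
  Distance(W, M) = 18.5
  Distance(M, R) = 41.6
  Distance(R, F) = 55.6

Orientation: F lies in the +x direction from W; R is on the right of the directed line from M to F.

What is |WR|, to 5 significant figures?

31.478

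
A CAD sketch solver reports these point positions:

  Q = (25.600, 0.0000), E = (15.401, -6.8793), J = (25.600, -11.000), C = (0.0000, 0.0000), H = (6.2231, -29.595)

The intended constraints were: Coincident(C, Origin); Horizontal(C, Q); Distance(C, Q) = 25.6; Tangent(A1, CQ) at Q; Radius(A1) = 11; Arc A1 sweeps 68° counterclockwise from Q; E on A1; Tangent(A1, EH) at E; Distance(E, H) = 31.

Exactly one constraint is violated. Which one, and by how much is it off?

Distance(E, H) = 31 — off by 6.50.

C = (0.00, 0.00) ✓; C.y = 0.00, Q.y = 0.00 ✓; |CQ| = 25.60 ✓; ∠(JQ, QC) = 90.00° ✓; |JQ| = 11.00 ✓; bearing(J→E) − bearing(J→Q) = 68.00° ✓; |JE| = 11.00 ✓; ∠(JE, EH) = 90.00° ✓; |EH| = 24.50 ✗.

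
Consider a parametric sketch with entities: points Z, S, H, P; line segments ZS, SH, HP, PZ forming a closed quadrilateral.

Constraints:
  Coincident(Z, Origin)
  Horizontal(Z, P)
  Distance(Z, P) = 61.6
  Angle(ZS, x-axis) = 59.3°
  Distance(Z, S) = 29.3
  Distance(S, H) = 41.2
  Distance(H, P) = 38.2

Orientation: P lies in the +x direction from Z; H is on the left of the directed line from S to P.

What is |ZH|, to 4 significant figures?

65.97

Checks: Z.y = 0.00, P.y = 0.00 ✓; |SH| = 41.20 ✓; |HP| = 38.20 ✓.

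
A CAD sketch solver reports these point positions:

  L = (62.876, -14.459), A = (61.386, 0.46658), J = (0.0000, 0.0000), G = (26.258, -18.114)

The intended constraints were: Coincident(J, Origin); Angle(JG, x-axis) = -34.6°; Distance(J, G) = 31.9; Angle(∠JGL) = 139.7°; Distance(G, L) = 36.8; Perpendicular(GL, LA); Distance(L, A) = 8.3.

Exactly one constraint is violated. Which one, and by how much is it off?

Distance(L, A) = 8.3 — off by 6.70.

J = (0.00, 0.00) ✓; JG at -34.60° ✓; |JG| = 31.90 ✓; ∠JGL = 139.7° ✓; |GL| = 36.80 ✓; ∠(GL, LA) = 90.00° ✓; |LA| = 15.00 ✗.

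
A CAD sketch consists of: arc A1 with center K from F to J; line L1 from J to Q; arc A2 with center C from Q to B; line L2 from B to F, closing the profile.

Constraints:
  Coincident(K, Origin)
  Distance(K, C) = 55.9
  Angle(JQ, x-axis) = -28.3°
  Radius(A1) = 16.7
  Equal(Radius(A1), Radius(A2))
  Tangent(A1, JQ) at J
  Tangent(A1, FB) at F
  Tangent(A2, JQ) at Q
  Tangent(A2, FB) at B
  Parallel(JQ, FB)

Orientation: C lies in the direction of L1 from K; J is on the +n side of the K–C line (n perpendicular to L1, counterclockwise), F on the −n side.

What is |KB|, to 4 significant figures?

58.34

The slot axis is L1's direction at -28.3°, so u = (cos -28.3°, sin -28.3°) = (0.8805, -0.4741) and n = (−sin -28.3°, cos -28.3°) = (0.4741, 0.8805). K is at the origin and C lies 55.9 along u from K, so C = 55.9·u = (49.22, -26.50). Tangency of A1 to both parallel lines with radius 16.7 puts J and F at K ± 16.7·n: J = (7.917, 14.70), F = (-7.917, -14.70). Equal radii place Q and B the same way about C: Q = C + 16.7·n = (57.14, -11.80), B = C − 16.7·n = (41.30, -41.21). Then |KB| = |B − K| = 58.34.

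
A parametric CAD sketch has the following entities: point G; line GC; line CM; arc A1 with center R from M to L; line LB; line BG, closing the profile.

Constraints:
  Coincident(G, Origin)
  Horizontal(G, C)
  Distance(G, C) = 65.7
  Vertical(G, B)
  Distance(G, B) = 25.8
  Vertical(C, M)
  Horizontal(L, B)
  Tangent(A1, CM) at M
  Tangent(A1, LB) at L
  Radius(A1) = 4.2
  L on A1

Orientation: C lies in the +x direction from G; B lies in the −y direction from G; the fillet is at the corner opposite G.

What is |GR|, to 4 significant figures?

65.18

G is at the origin; GC is horizontal with |GC| = 65.7 and C on the +x side, so C = (65.70, 0.000). G and B share the same x with |GB| = 25.8 and B on the −y side, so B = (0.000, -25.80). The virtual corner opposite G is at (65.70, -25.80). A1 meets CM tangentially, so RM is at right angles to CM and A1 meets LB tangentially, so RL is at right angles to LB, with radius 4.2, so the center R sits 4.2 in from both sides at R = (61.50, -21.60). Then |GR| = |R − G| = 65.18.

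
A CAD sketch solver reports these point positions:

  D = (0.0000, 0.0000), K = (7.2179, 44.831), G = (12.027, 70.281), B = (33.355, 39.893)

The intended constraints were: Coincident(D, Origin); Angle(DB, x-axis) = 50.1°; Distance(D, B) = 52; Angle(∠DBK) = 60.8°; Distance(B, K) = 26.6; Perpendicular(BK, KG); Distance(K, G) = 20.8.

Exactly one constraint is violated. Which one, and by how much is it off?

Distance(K, G) = 20.8 — off by 5.10.

D = (0.00, 0.00) ✓; DB at 50.10° ✓; |DB| = 52.00 ✓; ∠DBK = 60.80° ✓; |BK| = 26.60 ✓; ∠(BK, KG) = 90.00° ✓; |KG| = 25.90 ✗.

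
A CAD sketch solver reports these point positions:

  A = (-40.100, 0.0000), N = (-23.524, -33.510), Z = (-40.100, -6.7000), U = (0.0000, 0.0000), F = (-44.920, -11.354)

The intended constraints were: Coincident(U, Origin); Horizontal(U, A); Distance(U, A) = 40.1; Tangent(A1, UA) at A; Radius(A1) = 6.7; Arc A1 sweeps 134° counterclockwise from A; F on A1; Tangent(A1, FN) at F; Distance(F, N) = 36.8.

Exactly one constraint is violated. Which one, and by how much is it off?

Distance(F, N) = 36.8 — off by 6.00.

U = (0.00, 0.00) ✓; U.y = 0.00, A.y = 0.00 ✓; |UA| = 40.10 ✓; ∠(ZA, AU) = 90.00° ✓; |ZA| = 6.700 ✓; bearing(Z→F) − bearing(Z→A) = 134.0° ✓; |ZF| = 6.700 ✓; ∠(ZF, FN) = 90.00° ✓; |FN| = 30.80 ✗.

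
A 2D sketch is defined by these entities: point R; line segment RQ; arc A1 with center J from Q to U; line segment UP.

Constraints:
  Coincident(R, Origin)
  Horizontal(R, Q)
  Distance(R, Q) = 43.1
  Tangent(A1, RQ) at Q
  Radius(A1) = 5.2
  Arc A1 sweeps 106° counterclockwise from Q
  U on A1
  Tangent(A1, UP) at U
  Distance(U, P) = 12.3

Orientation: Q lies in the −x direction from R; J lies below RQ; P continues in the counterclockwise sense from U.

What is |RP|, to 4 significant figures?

48.37

On A1, Q sits at bearing 90° from J; a 106° counterclockwise sweep puts U at bearing 196°, so U = J + 5.2·(cos 196°, sin 196°) = (-48.10, -6.633). Since A1 is tangent to UP there, JU ⟂ UP, so UP runs along (−sin 196°, cos 196°); with |UP| = 12.3, P = (-44.71, -18.46). Then |RP| = |P − R| = 48.37.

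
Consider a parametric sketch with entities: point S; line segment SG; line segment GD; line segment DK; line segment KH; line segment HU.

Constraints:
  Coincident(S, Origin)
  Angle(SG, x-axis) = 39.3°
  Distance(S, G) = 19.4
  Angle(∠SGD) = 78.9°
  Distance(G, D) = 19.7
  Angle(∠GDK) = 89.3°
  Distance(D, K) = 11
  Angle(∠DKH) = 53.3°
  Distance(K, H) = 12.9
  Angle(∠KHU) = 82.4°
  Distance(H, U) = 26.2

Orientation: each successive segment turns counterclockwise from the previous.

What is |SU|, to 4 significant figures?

42.01

∠DKH = 53.3° gives KH at -2.200° from the x-axis; with |KH| = 12.9, H = (5.816, 15.79). ∠KHU = 82.4° gives HU at 95.40° from the x-axis; with |HU| = 26.2, U = (3.351, 41.87). Then |SU| = |U − S| = 42.01.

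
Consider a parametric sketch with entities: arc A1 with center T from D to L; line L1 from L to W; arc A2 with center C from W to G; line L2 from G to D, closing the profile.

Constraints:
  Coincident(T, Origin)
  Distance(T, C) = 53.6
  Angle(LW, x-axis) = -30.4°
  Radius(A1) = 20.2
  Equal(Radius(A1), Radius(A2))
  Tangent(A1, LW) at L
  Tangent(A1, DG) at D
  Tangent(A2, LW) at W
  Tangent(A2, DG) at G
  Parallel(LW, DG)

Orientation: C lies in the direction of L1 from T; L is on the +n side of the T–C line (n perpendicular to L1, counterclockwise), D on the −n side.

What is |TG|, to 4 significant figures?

57.28

The slot axis is L1's direction at -30.4°, so u = (cos -30.4°, sin -30.4°) = (0.8625, -0.5060) and n = (−sin -30.4°, cos -30.4°) = (0.5060, 0.8625). T is at the origin and C lies 53.6 along u from T, so C = 53.6·u = (46.23, -27.12). Tangency of A1 to both parallel lines with radius 20.2 puts L and D at T ± 20.2·n: L = (10.22, 17.42), D = (-10.22, -17.42). Equal radii place W and G the same way about C: W = C + 20.2·n = (56.45, -9.701), G = C − 20.2·n = (36.01, -44.55). Then |TG| = |G − T| = 57.28.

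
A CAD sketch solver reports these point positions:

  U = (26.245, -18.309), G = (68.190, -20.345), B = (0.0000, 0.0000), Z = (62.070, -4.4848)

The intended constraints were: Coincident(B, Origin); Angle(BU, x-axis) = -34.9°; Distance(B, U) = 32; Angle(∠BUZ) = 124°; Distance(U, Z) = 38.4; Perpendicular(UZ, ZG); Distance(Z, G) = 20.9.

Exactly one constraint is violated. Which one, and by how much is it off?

Distance(Z, G) = 20.9 — off by 3.90.

B = (0.00, 0.00) ✓; BU at -34.90° ✓; |BU| = 32.00 ✓; ∠BUZ = 124.0° ✓; |UZ| = 38.40 ✓; ∠(UZ, ZG) = 90.00° ✓; |ZG| = 17.00 ✗.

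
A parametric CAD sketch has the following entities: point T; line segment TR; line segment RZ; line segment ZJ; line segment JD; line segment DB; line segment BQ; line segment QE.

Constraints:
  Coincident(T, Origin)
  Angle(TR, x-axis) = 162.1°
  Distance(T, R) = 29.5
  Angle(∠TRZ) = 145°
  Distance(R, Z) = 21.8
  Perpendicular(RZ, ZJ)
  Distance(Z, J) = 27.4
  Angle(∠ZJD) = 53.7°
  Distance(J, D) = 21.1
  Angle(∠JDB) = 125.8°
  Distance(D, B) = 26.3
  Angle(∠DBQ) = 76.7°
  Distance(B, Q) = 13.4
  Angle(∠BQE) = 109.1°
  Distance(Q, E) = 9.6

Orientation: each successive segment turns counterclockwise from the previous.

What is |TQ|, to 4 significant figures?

49.11

T is at the origin; TR runs at 162.1° with length 29.5, so R = (-28.07, 9.067). ∠TRZ = 145.0° gives RZ at -162.9° from the x-axis; with |RZ| = 21.8, Z = (-48.91, 2.657). RZ ⟂ ZJ, so ZJ runs at -72.90°; with |ZJ| = 27.4, J = (-40.85, -23.53). ∠ZJD = 53.7° gives JD at 53.40° from the x-axis; with |JD| = 21.1, D = (-28.27, -6.592). ∠JDB = 125.8° gives DB at 107.6° from the x-axis; with |DB| = 26.3, B = (-36.22, 18.48). ∠DBQ = 76.7° gives BQ at -149.1° from the x-axis; with |BQ| = 13.4, Q = (-47.72, 11.60). Then |TQ| = |Q − T| = 49.11.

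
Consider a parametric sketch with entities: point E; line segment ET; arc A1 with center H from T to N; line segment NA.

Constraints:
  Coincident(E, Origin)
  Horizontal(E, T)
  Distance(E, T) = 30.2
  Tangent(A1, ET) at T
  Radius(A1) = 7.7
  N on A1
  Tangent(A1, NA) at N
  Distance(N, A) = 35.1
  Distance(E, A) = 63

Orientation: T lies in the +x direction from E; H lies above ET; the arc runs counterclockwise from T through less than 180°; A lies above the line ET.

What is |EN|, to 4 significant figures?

37.59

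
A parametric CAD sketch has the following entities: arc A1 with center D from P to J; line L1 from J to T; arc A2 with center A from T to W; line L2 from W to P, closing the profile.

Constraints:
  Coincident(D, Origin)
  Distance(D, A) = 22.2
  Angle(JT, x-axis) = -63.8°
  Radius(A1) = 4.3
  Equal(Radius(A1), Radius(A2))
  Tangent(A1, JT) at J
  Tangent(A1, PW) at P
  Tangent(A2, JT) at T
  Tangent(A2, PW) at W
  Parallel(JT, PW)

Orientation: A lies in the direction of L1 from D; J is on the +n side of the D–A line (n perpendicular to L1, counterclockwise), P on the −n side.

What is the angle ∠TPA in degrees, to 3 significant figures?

10.2°

Tangency of A1 to both parallel lines with radius 4.3 puts J and P at D ± 4.3·n: J = (3.86, 1.90), P = (-3.86, -1.90). Equal radii place T and W the same way about A: T = A + 4.3·n = (13.7, -18.0), W = A − 4.3·n = (5.94, -21.8). Then cos ∠TPA = PT·PA / (|PT||PA|), giving 10.2°.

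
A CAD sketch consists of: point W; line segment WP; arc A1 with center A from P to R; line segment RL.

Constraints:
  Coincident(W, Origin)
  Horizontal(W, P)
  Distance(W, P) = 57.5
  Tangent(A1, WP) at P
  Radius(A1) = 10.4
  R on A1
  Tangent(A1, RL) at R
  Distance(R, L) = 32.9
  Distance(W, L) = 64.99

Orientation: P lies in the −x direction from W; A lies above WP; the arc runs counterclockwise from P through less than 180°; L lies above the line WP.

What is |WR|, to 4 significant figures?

48.31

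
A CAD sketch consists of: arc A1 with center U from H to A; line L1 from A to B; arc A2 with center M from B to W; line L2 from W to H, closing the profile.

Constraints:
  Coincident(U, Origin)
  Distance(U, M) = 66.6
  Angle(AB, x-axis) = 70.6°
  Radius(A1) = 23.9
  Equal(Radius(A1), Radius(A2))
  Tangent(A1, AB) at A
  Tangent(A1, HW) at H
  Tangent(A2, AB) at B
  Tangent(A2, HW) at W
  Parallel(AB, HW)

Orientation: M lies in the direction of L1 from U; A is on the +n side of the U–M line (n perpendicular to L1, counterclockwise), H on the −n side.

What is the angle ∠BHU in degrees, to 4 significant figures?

54.33°

The slot axis is L1's direction at 70.6°, so u = (cos 70.6°, sin 70.6°) = (0.3322, 0.9432) and n = (−sin 70.6°, cos 70.6°) = (-0.9432, 0.3322). U is at the origin and M lies 66.6 along u from U, so M = 66.6·u = (22.12, 62.82). Tangency of A1 to both parallel lines with radius 23.9 puts A and H at U ± 23.9·n: A = (-22.54, 7.939), H = (22.54, -7.939). Equal radii place B and W the same way about M: B = M + 23.9·n = (-0.4211, 70.76), W = M − 23.9·n = (44.66, 54.88). Then cos ∠BHU = HB·HU / (|HB||HU|), giving 54.33°.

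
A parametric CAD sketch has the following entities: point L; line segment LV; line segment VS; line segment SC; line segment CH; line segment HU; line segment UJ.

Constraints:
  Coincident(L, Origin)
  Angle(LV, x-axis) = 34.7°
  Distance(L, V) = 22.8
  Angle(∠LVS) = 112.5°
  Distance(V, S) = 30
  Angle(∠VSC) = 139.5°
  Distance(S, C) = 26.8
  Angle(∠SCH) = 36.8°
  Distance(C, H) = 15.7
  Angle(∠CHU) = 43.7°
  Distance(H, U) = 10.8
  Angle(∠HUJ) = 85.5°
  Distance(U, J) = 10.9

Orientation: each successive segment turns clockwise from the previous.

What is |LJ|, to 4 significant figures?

58.10

∠CHU = 43.7° gives HU at 7.200° from the x-axis; with |HU| = 10.8, U = (49.76, -18.25). ∠HUJ = 85.5° gives UJ at -87.30° from the x-axis; with |UJ| = 10.9, J = (50.27, -29.14). Then |LJ| = |J − L| = 58.10.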